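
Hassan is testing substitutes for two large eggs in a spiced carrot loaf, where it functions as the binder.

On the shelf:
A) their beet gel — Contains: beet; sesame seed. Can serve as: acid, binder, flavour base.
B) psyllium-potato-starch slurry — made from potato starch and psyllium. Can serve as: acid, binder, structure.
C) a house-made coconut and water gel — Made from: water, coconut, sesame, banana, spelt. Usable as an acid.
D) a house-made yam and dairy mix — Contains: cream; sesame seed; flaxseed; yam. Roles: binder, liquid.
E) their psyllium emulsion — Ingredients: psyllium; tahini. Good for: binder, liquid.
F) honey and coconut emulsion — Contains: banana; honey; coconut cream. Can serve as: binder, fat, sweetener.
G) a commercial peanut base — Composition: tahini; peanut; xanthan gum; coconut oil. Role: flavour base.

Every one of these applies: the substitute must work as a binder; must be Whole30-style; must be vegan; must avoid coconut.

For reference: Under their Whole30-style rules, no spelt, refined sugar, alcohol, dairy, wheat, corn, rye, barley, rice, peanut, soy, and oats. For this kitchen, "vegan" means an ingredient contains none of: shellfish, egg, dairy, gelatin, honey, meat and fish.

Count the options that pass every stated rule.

3

A: only sesame seed and beet; none excluded — OK
B: all constraints satisfied — keep
C: not usable as a binder; has spelt, so not Whole30-style (and 1 more) — no
D: has cream, so not Whole30-style; has cream, so not vegan — no
E: only tahini and psyllium; none excluded — keep
F: has honey, so not vegan; has coconut cream, so not coconut-free — reject
G: not usable as a binder; has peanut, so not Whole30-style (and 1 more) — reject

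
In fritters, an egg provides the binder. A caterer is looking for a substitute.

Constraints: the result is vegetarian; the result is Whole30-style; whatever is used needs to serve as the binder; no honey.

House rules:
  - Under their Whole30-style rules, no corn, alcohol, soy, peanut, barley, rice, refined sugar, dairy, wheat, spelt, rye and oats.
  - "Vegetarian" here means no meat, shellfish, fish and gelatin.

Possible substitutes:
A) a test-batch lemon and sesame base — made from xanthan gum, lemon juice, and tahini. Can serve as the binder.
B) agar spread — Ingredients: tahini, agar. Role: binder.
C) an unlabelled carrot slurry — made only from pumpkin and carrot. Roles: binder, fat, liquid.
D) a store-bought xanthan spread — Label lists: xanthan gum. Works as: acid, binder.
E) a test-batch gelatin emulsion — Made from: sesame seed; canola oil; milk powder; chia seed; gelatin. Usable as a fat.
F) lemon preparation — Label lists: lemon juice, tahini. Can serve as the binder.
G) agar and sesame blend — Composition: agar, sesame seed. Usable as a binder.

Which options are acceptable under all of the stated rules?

A: only tahini, lemon juice and xanthan gum; none excluded — keep
B: vegetarian, Whole30-style — valid
C: Whole30-style, no honey — OK
D: only xanthan gum; none excluded — valid
E: not usable as a binder; has milk powder, so not Whole30-style (and 1 more) — out
F: Whole30-style, vegetarian — valid
G: works as a binder, Whole30-style, vegetarian — OK

A, B, C, D, F, G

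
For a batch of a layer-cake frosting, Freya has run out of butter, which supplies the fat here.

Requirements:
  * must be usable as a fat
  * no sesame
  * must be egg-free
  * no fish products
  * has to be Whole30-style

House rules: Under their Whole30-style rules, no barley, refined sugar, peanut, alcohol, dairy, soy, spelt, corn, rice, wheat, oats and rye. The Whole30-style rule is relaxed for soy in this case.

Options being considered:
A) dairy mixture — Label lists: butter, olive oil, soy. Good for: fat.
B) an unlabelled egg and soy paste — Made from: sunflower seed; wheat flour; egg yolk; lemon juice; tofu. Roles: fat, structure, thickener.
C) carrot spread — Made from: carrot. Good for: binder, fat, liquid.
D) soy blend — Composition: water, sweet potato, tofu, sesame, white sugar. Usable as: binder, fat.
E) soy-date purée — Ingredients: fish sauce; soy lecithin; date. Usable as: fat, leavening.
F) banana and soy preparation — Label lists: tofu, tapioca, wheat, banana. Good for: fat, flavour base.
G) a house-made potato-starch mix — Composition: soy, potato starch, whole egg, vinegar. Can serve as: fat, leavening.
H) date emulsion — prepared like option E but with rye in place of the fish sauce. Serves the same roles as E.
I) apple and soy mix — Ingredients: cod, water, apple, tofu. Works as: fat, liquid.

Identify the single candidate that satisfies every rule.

C

A: has butter, so not Whole30-style — out
B: has wheat flour, so not Whole30-style; has egg yolk, so not egg-free — no
C: works as a fat, no egg, Whole30-style — keep
D: has white sugar, so not Whole30-style; has sesame, so not sesame-free — reject
E: has fish sauce, so not fish-free — out
F: has wheat, so not Whole30-style — out
G: has whole egg, so not egg-free — out
H: has rye, so not Whole30-style — reject
I: has cod, so not fish-free — out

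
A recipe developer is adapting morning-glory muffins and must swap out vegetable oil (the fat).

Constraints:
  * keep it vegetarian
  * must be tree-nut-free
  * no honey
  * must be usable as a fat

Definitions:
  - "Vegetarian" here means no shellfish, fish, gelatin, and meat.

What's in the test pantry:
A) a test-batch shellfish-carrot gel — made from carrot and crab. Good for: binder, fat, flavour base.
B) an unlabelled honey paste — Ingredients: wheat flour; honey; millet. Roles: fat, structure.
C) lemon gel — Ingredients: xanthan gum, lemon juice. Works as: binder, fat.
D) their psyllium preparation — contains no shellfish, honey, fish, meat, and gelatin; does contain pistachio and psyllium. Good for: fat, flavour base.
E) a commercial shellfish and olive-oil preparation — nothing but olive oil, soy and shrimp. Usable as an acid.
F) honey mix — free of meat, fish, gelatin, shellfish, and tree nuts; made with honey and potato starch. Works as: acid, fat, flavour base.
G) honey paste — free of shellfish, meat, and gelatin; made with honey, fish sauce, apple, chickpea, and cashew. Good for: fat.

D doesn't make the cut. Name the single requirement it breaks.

usable as a fat: satisfied
vegetarian: satisfied
honey-free: satisfied
tree-nut-free: has pistachio — fails

tree-nut-free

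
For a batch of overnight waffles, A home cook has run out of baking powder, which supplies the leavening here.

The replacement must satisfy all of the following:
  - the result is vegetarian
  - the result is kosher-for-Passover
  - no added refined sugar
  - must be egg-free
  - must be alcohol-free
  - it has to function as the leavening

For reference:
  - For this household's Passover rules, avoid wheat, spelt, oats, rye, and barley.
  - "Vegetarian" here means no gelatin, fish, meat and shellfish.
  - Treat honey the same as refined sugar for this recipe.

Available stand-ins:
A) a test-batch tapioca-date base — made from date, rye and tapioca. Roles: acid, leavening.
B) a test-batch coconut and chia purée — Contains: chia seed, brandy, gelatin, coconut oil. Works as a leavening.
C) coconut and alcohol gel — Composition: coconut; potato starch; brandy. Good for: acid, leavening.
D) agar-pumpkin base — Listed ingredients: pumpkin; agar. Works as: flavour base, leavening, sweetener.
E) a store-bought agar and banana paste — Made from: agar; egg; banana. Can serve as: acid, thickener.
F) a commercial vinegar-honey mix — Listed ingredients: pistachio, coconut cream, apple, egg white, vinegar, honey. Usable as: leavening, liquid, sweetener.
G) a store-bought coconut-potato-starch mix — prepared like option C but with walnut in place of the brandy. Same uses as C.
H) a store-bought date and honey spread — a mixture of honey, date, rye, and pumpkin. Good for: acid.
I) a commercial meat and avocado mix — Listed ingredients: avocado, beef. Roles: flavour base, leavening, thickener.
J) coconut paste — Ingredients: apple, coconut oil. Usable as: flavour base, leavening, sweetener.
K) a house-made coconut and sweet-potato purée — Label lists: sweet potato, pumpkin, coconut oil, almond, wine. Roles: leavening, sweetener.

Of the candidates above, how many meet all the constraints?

3

A: has rye, so not kosher-for-Passover — out
B: has gelatin, so not vegetarian; has brandy, so not alcohol-free — reject
C: has brandy, so not alcohol-free — no
D: no egg, no-added-sugar — OK
E: not usable as a leavening; has egg, so not egg-free — no
F: has egg white, so not egg-free; has honey, so not no-added-sugar — out
G: every rule checks out — valid
H: not usable as a leavening; has rye, so not kosher-for-Passover (and 1 more) — reject
I: has beef, so not vegetarian — out
J: only coconut oil and apple; none excluded — keep
K: has wine, so not alcohol-free — out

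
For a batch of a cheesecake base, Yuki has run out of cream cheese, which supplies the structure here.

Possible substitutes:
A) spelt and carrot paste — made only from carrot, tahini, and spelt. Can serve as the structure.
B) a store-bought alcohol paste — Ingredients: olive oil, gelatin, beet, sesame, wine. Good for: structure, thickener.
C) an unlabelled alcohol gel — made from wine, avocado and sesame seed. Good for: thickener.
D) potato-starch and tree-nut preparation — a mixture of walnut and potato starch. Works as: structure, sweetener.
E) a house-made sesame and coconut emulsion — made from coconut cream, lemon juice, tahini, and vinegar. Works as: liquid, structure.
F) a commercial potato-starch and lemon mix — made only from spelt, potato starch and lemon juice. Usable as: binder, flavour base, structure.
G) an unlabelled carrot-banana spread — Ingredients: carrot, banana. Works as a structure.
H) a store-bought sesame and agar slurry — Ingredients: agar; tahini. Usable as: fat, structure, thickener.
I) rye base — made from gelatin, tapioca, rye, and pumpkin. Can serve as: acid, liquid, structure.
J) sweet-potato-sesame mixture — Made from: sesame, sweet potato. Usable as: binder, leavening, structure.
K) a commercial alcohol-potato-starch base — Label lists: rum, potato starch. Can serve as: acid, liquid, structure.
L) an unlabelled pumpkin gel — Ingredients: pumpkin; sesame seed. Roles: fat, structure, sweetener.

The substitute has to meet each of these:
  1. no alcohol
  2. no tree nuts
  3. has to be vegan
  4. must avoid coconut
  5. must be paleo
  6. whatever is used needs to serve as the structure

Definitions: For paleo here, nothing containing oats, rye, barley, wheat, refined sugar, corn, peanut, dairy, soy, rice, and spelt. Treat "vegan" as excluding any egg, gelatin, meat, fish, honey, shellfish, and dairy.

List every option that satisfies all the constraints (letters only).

G, H, J, L

A: has spelt, so not paleo — out
B: has gelatin, so not vegan; has wine, so not alcohol-free — reject
C: not usable as a structure; has wine, so not alcohol-free — no
D: has walnut, so not tree-nut-free — out
E: has coconut cream, so not coconut-free — no
F: has spelt, so not paleo — reject
G: nothing on the exclusion list — valid
H: nothing on the exclusion list — keep
I: has rye, so not paleo; has gelatin, so not vegan — no
J: every rule checks out — keep
K: has rum, so not alcohol-free — reject
L: works as a structure, no coconut, paleo — OK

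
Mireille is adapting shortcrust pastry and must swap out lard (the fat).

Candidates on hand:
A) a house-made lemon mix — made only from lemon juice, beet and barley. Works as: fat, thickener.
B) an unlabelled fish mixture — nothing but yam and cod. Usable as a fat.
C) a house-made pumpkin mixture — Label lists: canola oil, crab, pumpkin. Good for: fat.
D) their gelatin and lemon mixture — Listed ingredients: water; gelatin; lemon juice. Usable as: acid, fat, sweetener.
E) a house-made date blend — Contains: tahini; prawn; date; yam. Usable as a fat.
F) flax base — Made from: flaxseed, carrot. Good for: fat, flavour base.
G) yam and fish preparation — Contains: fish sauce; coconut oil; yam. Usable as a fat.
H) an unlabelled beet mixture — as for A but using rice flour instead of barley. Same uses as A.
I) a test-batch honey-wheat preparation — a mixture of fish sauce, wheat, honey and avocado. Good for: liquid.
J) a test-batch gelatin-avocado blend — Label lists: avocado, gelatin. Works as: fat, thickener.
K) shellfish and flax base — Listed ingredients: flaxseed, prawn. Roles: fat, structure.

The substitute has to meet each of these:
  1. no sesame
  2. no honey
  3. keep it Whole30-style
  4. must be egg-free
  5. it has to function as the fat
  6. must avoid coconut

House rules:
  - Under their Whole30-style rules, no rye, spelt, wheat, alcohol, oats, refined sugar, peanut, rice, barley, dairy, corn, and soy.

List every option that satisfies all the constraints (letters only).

B, C, D, F, J, K

A: has barley, so not Whole30-style — reject
B: only cod and yam; none excluded — keep
C: only crab, pumpkin, and canola oil; none excluded — valid
D: all constraints satisfied — OK
E: has tahini, so not sesame-free — out
F: only flaxseed and carrot; none excluded — keep
G: has coconut oil, so not coconut-free — no
H: has rice flour, so not Whole30-style — out
I: not usable as a fat; has wheat, so not Whole30-style (and 1 more) — out
J: only gelatin and avocado; none excluded — valid
K: nothing on the exclusion list — keep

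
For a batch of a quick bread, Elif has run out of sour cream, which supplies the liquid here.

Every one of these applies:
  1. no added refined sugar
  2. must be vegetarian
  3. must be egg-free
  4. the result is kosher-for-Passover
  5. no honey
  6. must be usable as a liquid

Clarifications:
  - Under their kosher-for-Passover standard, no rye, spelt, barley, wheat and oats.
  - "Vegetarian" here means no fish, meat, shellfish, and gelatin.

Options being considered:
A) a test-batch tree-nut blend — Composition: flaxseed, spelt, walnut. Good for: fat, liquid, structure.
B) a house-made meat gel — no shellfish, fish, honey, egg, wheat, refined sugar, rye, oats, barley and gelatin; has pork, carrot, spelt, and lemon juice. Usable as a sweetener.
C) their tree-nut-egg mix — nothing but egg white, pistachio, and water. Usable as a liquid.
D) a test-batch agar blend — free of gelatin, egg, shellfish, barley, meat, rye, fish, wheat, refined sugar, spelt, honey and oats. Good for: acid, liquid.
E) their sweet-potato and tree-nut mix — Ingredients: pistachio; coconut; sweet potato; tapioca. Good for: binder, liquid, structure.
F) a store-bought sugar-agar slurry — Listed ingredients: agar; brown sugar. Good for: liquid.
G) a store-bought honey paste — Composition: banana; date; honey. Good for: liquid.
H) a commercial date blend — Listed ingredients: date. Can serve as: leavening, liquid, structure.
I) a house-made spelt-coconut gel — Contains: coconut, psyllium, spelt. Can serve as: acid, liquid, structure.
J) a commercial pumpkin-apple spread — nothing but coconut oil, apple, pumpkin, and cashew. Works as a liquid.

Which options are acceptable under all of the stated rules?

A: has spelt, so not kosher-for-Passover — out
B: not usable as a liquid; has spelt, so not kosher-for-Passover (and 1 more) — out
C: has egg white, so not egg-free — no
D: no refined sugar, no egg — OK
E: coconut and pistachio etc. — none of it excluded — keep
F: has brown sugar, so not no-added-sugar — no
G: has honey, so not honey-free — reject
H: only date; none excluded — keep
I: has spelt, so not kosher-for-Passover — out
J: nothing on the exclusion list — OK

D, E, H, J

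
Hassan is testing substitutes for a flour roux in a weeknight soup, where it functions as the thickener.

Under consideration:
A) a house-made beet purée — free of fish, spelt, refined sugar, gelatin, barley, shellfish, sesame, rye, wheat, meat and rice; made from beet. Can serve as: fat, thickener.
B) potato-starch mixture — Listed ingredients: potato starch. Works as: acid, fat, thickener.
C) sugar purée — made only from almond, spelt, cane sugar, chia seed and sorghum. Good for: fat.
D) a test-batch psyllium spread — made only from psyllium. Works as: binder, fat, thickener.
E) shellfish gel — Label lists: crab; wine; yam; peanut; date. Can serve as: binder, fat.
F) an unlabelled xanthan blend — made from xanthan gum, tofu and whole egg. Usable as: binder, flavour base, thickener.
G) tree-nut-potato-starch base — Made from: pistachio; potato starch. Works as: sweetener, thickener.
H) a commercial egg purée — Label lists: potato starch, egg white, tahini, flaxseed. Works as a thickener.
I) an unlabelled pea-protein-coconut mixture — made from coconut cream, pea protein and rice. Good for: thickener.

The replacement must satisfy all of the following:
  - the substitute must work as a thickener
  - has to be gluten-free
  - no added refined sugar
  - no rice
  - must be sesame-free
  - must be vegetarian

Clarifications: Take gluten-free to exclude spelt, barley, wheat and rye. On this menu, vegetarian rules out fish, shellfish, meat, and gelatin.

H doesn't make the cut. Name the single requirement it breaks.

sesame-free

usable as a thickener: satisfied
gluten-free: satisfied
vegetarian: satisfied
sesame-free: has tahini — fails
rice-free: satisfied
no-added-sugar: satisfied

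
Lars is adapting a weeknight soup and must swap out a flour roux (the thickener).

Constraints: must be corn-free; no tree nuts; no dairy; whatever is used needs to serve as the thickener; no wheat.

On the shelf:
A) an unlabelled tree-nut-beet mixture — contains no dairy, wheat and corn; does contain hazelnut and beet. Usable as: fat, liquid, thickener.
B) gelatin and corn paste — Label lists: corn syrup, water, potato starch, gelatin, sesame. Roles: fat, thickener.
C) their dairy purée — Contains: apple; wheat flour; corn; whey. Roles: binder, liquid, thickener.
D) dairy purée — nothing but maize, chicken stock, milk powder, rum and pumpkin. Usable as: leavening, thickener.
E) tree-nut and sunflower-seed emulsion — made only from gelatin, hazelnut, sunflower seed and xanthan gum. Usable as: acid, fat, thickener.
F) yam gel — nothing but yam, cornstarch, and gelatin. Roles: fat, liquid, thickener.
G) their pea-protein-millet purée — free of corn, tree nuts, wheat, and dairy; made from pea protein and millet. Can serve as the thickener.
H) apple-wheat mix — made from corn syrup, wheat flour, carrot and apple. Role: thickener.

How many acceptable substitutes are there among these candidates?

1

A: has hazelnut, so not tree-nut-free — out
B: has corn syrup, so not corn-free — no
C: has corn, so not corn-free; has wheat flour, so not wheat-free (and 1 more) — out
D: has maize, so not corn-free; has milk powder, so not dairy-free — out
E: has hazelnut, so not tree-nut-free — no
F: has cornstarch, so not corn-free — reject
G: every rule checks out — valid
H: has corn syrup, so not corn-free; has wheat flour, so not wheat-free — reject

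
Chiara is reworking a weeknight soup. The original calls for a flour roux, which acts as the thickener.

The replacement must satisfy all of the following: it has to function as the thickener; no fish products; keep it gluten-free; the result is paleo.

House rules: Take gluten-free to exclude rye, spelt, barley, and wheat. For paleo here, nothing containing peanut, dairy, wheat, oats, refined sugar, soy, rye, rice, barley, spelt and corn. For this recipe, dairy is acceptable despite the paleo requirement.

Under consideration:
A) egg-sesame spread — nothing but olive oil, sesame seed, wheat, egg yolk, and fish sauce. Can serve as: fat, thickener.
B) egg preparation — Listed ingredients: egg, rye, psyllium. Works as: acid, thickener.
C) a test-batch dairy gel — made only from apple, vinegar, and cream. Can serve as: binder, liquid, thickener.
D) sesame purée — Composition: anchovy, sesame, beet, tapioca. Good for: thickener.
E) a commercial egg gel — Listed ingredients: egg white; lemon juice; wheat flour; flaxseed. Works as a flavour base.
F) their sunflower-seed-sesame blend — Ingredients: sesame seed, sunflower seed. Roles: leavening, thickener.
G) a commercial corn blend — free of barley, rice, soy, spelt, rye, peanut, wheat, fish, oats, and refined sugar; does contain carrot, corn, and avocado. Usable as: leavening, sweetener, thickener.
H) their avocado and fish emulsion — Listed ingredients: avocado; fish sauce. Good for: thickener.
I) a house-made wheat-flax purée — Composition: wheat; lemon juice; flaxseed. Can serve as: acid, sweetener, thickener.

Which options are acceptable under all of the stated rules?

A: has wheat, so not gluten-free; has wheat, so not paleo (and 1 more) — no
B: has rye, so not gluten-free; has rye, so not paleo — no
C: dairy is permitted under the paleo carve-out; nothing else excluded — keep
D: has anchovy, so not fish-free — no
E: not usable as a thickener; has wheat flour, so not gluten-free (and 1 more) — reject
F: all constraints satisfied — OK
G: has corn, so not paleo — reject
H: has fish sauce, so not fish-free — reject
I: has wheat, so not gluten-free; has wheat, so not paleo — reject

C, F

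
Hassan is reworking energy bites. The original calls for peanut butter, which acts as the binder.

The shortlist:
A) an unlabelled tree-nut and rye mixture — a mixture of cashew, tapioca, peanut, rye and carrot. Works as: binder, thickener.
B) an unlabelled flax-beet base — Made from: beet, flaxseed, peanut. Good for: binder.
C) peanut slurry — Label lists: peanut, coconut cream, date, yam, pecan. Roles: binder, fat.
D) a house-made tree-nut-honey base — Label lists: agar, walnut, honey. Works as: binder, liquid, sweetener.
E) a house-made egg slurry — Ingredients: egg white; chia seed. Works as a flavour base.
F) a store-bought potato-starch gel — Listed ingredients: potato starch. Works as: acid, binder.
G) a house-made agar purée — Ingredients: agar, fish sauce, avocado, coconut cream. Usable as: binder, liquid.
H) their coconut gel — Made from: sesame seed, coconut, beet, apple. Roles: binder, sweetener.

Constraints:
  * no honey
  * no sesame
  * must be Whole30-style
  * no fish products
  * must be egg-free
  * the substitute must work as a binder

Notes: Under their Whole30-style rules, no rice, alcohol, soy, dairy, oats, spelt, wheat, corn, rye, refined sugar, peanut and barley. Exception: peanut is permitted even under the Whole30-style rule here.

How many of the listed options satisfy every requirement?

3

A: has rye, so not Whole30-style — no
B: peanut is permitted under the Whole30-style carve-out; nothing else excluded — keep
C: peanut is permitted under the Whole30-style carve-out; nothing else excluded — keep
D: has honey, so not honey-free — out
E: not usable as a binder; has egg white, so not egg-free — reject
F: nothing on the exclusion list — keep
G: has fish sauce, so not fish-free — out
H: has sesame seed, so not sesame-free — reject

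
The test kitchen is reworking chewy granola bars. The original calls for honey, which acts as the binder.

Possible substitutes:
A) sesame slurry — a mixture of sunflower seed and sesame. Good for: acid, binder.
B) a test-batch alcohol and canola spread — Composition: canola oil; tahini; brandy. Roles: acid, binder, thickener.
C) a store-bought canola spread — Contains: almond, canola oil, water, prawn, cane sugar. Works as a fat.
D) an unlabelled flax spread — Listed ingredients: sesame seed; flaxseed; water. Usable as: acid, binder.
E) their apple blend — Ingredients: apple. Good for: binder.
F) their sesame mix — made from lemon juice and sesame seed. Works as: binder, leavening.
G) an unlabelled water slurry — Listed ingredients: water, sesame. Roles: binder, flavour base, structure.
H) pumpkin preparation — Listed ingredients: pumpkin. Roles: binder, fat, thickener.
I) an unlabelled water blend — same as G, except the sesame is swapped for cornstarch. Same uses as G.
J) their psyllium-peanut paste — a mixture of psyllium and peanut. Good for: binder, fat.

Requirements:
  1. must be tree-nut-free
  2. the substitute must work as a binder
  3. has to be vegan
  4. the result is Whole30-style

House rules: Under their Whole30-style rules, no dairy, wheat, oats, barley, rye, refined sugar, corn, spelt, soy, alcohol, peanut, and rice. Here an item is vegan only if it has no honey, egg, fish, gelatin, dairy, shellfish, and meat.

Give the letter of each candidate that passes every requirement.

A: nothing on the exclusion list — OK
B: has brandy, so not Whole30-style — out
C: not usable as a binder; has cane sugar, so not Whole30-style (and 2 more) — reject
D: only sesame seed, water, and flaxseed; none excluded — keep
E: only apple; none excluded — keep
F: all constraints satisfied — valid
G: nothing on the exclusion list — OK
H: all constraints satisfied — OK
I: has cornstarch, so not Whole30-style — no
J: has peanut, so not Whole30-style — no

A, D, E, F, G, H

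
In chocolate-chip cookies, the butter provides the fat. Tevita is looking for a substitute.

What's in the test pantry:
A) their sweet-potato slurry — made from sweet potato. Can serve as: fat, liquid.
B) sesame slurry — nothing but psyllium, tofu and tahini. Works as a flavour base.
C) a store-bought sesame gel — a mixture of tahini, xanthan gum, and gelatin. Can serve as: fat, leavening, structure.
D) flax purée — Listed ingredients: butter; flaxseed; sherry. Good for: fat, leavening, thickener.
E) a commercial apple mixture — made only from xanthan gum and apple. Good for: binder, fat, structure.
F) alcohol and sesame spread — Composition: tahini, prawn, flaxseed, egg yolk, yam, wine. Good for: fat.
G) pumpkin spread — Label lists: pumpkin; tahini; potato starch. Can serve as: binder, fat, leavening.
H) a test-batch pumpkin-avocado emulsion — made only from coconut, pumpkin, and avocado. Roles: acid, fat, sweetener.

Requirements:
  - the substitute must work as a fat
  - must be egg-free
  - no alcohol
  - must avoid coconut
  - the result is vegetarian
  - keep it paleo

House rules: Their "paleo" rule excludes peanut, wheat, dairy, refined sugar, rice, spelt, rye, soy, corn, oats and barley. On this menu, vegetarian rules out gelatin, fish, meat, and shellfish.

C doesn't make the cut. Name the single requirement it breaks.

vegetarian

usable as a fat: satisfied
paleo: satisfied
vegetarian: has gelatin — fails
alcohol-free: satisfied
egg-free: satisfied
coconut-free: satisfied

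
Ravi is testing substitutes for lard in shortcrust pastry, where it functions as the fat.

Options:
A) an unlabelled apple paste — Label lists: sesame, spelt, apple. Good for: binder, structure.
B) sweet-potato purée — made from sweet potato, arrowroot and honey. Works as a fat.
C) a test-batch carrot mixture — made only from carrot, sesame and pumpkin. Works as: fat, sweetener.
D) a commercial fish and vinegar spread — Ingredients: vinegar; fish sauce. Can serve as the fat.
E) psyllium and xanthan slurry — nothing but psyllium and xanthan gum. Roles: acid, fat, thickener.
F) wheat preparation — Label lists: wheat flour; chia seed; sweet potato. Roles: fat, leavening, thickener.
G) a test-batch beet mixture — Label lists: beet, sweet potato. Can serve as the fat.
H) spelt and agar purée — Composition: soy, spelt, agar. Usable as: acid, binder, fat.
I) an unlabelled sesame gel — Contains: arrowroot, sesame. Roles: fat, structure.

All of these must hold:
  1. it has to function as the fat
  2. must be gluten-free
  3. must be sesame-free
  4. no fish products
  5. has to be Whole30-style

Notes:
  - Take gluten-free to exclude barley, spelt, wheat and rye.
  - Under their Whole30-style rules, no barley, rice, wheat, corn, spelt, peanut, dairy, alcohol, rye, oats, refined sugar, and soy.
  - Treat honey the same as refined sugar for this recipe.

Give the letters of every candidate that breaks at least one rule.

A, B, C, D, F, H, I

A: not usable as a fat; has spelt, so not gluten-free (and 2 more) — out
B: has honey, so not Whole30-style — out
C: has sesame, so not sesame-free — no
D: has fish sauce, so not fish-free — reject
E: works as a fat, no fish, no sesame — keep
F: has wheat flour, so not gluten-free; has wheat flour, so not Whole30-style — no
G: only beet and sweet potato; none excluded — valid
H: has spelt, so not gluten-free; has soy, so not Whole30-style — out
I: has sesame, so not sesame-free — no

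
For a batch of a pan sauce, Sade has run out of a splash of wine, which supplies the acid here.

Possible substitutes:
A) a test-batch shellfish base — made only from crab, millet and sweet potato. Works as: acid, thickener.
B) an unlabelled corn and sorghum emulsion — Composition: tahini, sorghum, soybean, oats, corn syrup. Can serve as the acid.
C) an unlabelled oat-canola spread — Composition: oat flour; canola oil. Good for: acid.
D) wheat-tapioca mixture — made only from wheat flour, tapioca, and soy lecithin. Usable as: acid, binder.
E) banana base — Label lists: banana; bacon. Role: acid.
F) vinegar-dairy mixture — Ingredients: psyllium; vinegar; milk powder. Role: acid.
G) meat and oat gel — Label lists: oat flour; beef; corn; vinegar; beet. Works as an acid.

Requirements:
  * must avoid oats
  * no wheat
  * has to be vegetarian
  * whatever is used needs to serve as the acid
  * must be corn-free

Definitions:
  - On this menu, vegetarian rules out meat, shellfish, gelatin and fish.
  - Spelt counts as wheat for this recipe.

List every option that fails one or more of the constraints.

A: has crab, so not vegetarian — no
B: has corn syrup, so not corn-free; has oats, so not oat-free — reject
C: has oat flour, so not oat-free — reject
D: has wheat flour, so not wheat-free — reject
E: has bacon, so not vegetarian — out
F: only milk powder, psyllium and vinegar; none excluded — valid
G: has beef, so not vegetarian; has corn, so not corn-free (and 1 more) — out

A, B, C, D, E, G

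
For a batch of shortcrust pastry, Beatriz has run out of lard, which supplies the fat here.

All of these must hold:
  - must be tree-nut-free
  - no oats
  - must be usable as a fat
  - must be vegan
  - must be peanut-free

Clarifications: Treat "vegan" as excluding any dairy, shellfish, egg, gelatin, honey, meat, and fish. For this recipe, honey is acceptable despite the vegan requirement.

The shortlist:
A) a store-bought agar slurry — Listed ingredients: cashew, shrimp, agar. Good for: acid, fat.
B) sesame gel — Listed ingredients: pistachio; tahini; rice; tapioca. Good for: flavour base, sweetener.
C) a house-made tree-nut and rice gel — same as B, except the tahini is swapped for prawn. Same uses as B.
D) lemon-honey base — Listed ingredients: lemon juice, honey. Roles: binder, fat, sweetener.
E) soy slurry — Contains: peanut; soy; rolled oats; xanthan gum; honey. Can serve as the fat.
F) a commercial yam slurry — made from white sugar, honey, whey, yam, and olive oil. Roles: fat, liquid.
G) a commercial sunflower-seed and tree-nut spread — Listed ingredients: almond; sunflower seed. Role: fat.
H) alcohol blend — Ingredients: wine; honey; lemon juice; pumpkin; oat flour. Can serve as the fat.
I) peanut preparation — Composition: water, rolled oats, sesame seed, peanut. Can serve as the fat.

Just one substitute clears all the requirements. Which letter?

D

A: has shrimp, so not vegan; has cashew, so not tree-nut-free — reject
B: not usable as a fat; has pistachio, so not tree-nut-free — no
C: not usable as a fat; has prawn, so not vegan (and 1 more) — no
D: honey is permitted under the vegan carve-out; nothing else excluded — valid
E: has rolled oats, so not oat-free; has peanut, so not peanut-free — reject
F: has whey, so not vegan — out
G: has almond, so not tree-nut-free — no
H: has oat flour, so not oat-free — out
I: has rolled oats, so not oat-free; has peanut, so not peanut-free — out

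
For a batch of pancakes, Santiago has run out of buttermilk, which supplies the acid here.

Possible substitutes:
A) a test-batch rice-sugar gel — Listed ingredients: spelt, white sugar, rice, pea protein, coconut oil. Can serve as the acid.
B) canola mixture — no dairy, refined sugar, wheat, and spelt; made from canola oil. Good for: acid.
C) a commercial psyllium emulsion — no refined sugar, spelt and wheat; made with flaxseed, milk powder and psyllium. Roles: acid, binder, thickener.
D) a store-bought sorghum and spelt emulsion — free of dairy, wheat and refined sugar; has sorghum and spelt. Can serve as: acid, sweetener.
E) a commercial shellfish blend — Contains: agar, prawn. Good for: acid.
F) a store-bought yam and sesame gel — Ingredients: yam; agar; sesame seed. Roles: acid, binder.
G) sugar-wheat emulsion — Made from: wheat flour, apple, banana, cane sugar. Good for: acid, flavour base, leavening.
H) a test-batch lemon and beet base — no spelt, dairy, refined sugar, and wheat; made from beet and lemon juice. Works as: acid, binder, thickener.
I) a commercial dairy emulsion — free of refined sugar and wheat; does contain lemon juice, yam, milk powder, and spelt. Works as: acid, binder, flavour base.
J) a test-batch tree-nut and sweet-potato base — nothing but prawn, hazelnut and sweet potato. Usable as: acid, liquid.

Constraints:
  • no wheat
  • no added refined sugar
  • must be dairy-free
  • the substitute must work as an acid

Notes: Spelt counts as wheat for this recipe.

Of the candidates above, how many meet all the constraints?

A: has white sugar, so not no-added-sugar; has spelt, so not wheat-free — reject
B: works as an acid, no dairy, wheat-free — keep
C: has milk powder, so not dairy-free — out
D: has spelt, so not wheat-free — out
E: every rule checks out — keep
F: works as an acid, wheat-free, no dairy — OK
G: has cane sugar, so not no-added-sugar; has wheat flour, so not wheat-free — out
H: nothing on the exclusion list — keep
I: has milk powder, so not dairy-free; has spelt, so not wheat-free — reject
J: only prawn, hazelnut, and sweet potato; none excluded — keep

5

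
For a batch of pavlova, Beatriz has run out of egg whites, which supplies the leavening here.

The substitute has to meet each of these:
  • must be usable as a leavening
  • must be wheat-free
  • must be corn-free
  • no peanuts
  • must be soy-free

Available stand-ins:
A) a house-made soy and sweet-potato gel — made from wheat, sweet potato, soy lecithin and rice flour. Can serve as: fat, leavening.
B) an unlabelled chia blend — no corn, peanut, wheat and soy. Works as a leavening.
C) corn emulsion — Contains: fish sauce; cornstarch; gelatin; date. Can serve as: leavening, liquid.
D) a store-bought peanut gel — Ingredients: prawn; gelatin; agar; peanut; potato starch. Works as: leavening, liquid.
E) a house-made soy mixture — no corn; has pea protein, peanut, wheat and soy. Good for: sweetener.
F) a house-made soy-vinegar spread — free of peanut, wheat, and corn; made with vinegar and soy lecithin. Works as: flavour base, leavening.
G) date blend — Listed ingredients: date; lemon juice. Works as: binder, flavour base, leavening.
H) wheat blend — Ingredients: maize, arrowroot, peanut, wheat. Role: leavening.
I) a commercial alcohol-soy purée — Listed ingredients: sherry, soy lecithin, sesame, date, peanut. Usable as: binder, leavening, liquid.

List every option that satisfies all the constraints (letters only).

B, G

A: has soy lecithin, so not soy-free; has wheat, so not wheat-free — reject
B: works as a leavening, no wheat, no peanut — keep
C: has cornstarch, so not corn-free — reject
D: has peanut, so not peanut-free — no
E: not usable as a leavening; has soy, so not soy-free (and 2 more) — no
F: has soy lecithin, so not soy-free — reject
G: only date and lemon juice; none excluded — keep
H: has maize, so not corn-free; has peanut, so not peanut-free (and 1 more) — reject
I: has soy lecithin, so not soy-free; has peanut, so not peanut-free — no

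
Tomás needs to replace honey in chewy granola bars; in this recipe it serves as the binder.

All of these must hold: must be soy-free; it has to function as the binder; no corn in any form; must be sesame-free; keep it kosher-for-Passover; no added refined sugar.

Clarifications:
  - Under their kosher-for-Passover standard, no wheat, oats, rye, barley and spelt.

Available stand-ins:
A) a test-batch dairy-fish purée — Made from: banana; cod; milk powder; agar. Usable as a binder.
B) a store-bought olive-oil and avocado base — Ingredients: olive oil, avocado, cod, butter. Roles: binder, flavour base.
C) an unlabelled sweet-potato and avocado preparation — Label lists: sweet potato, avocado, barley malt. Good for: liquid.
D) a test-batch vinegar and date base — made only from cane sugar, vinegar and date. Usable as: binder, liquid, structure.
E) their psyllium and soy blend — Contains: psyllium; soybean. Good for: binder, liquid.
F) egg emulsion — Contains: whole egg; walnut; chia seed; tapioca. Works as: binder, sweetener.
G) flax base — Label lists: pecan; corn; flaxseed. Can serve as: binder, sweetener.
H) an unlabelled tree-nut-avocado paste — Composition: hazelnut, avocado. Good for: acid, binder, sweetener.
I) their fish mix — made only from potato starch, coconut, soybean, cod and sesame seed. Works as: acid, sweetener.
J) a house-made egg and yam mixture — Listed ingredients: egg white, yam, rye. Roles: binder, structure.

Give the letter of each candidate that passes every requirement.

A: kosher-for-Passover, no soy — valid
B: butter and cod etc. — none of it excluded — valid
C: not usable as a binder; has barley malt, so not kosher-for-Passover — no
D: has cane sugar, so not no-added-sugar — reject
E: has soybean, so not soy-free — out
F: all constraints satisfied — OK
G: has corn, so not corn-free — no
H: no soy, no refined sugar — keep
I: not usable as a binder; has soybean, so not soy-free (and 1 more) — out
J: has rye, so not kosher-for-Passover — out

A, B, F, H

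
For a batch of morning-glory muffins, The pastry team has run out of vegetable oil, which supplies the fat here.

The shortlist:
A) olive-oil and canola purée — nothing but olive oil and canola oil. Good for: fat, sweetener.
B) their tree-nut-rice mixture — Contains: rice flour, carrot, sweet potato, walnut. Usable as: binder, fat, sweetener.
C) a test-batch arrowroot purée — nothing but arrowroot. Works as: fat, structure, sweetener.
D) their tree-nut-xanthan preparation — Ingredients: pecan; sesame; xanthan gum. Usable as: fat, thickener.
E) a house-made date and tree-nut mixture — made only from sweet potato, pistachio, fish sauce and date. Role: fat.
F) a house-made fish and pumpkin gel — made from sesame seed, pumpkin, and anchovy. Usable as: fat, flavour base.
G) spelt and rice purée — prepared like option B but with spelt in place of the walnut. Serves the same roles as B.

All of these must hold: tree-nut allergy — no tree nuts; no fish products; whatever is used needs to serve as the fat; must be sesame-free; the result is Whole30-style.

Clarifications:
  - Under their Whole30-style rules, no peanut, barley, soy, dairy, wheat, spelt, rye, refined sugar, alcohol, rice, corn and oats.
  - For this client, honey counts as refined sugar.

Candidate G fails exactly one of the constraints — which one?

usable as a fat: satisfied
Whole30-style: has rice flour — fails
tree-nut-free: satisfied
fish-free: satisfied
sesame-free: satisfied

Whole30-style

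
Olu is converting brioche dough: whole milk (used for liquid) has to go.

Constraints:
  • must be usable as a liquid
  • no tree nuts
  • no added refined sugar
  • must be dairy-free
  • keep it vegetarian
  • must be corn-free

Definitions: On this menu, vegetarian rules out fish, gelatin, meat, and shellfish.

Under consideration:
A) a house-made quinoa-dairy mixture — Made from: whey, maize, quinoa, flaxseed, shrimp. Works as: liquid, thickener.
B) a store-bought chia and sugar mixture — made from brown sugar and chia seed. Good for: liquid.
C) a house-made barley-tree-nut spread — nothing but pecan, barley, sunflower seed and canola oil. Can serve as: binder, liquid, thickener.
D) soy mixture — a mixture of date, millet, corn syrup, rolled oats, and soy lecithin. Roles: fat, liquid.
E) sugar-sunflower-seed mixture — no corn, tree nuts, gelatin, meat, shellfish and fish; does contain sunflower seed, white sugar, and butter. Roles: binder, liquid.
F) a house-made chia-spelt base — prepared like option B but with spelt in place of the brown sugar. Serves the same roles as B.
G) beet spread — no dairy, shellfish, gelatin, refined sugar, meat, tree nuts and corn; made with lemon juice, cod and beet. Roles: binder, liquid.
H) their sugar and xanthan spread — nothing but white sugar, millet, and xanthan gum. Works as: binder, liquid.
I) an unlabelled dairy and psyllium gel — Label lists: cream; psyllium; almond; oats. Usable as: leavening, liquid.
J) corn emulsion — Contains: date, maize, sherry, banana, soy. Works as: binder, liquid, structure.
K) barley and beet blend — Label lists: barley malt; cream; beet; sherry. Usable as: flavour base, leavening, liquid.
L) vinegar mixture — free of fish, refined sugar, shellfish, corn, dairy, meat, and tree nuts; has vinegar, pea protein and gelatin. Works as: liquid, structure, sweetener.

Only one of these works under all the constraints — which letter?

A: has shrimp, so not vegetarian; has maize, so not corn-free (and 1 more) — out
B: has brown sugar, so not no-added-sugar — reject
C: has pecan, so not tree-nut-free — reject
D: has corn syrup, so not corn-free — no
E: has white sugar, so not no-added-sugar; has butter, so not dairy-free — no
F: only spelt and chia seed; none excluded — valid
G: has cod, so not vegetarian — reject
H: has white sugar, so not no-added-sugar — reject
I: has almond, so not tree-nut-free; has cream, so not dairy-free — reject
J: has maize, so not corn-free — no
K: has cream, so not dairy-free — out
L: has gelatin, so not vegetarian — no

F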